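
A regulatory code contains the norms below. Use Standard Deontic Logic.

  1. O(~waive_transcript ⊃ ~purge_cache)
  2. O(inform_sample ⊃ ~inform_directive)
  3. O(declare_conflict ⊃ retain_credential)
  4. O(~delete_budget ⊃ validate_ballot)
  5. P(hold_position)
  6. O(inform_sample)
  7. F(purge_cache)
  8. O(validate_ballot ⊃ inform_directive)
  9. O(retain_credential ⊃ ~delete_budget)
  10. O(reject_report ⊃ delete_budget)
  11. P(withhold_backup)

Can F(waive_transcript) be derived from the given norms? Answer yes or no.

Premise 1 is O(~waive_transcript ⊃ ~purge_cache); even if O(~purge_cache) held, inferring O(~waive_transcript) would be affirming the consequent — invalid.
No other premise forces O(~waive_transcript). An ideal world satisfying every premise can still have waive_transcript true, so F(waive_transcript) is not derivable.

No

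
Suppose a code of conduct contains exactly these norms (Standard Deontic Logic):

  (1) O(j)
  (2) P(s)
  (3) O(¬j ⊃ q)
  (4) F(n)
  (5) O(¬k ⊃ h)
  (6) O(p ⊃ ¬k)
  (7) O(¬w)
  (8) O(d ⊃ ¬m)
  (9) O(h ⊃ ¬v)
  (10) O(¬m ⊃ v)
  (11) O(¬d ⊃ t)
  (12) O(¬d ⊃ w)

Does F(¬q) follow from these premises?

Premise 3 is O(¬j ⊃ q), but O(¬j) is not derivable from the premises, so it does not yield O(q).
No other premise forces O(q). An ideal world satisfying every premise can still have ¬q true, so F(¬q) is not derivable.

No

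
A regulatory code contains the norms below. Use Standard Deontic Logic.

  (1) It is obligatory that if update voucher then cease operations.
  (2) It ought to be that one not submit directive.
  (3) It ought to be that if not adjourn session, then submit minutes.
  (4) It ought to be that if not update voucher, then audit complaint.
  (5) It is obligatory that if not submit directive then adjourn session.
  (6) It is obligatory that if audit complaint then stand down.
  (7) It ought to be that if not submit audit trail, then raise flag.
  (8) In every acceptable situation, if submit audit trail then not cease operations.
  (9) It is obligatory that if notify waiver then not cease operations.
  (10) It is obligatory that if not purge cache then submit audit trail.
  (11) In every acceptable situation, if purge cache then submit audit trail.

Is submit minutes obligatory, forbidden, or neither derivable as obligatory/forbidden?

Premise 3 is O(¬adjourn_session → submit_minutes), but O(¬adjourn_session) is not derivable from the premises, so it does not yield O(submit_minutes).
No premise or chain of K-axiom applications forces O(submit_minutes), and none forces O(¬submit_minutes). So submit_minutes is neither obligatory nor forbidden under these norms.

Neither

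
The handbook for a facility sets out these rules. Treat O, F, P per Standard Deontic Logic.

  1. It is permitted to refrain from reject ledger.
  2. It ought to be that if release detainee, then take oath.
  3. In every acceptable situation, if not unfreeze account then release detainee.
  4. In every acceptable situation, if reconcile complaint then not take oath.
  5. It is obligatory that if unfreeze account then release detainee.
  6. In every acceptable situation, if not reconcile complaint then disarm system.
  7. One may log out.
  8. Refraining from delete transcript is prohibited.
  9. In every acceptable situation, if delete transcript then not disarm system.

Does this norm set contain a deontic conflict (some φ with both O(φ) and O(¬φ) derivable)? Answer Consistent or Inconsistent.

Premises 3 and 5 cover both cases: O(¬unfreeze_account → release_detainee) and O(unfreeze_account → release_detainee). Since ¬unfreeze_account ∨ unfreeze_account is a tautology, O(release_detainee) follows.
Applying K to premise 2 (O(release_detainee → take_oath)) and O(release_detainee) yields O(take_oath).
Premise 4, O(reconcile_complaint → ¬take_oath), contraposes to O(take_oath → ¬reconcile_complaint); with O(take_oath) we get O(¬reconcile_complaint).
Premise 6 is O(¬reconcile_complaint → disarm_system); since O(¬reconcile_complaint), deontic closure gives O(disarm_system).
The contrapositive of premise 9 (O(delete_transcript → ¬disarm_system)) is O(disarm_system → ¬delete_transcript), and O(disarm_system) is already established, so O(¬delete_transcript).
Yet premise 8 is F(¬delete_transcript), i.e. O(delete_transcript).
We now have both O(¬delete_transcript) and O(delete_transcript) — delete_transcript is simultaneously obligatory and forbidden, violating the D-axiom.

Inconsistent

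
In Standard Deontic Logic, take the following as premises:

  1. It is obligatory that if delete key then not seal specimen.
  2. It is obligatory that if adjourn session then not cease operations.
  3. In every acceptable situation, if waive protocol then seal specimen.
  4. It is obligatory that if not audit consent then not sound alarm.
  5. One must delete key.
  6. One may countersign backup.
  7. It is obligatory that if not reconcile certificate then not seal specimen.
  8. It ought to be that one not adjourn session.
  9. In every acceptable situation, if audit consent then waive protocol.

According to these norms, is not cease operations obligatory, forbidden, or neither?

Neither

Premise 2 is O(adjourn_session → ¬cease_operations), but O(adjourn_session) is not derivable from the premises, so it does not yield O(¬cease_operations).
No premise or chain of K-axiom applications forces O(¬cease_operations), and none forces O(cease_operations). So ¬cease_operations is neither obligatory nor forbidden under these norms.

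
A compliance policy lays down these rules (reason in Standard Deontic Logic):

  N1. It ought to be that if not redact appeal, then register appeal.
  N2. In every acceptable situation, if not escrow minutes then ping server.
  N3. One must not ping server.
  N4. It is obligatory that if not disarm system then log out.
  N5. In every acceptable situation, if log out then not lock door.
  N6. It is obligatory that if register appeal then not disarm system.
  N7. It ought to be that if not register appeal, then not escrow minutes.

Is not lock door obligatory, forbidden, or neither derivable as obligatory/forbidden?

Obligatory

Premise 3, F(ping_server), is equivalent to O(¬ping_server).
The contrapositive of premise 2 (O(¬escrow_minutes → ping_server)) is O(¬ping_server → escrow_minutes), and O(¬ping_server) is already established, so O(escrow_minutes).
Premise 7 is O(¬register_appeal → ¬escrow_minutes); contrapositively O(escrow_minutes → register_appeal). Since O(escrow_minutes) holds, K gives O(register_appeal).
Applying K to premise 6 (O(register_appeal → ¬disarm_system)) and O(register_appeal) yields O(¬disarm_system).
Applying K to premise 4 (O(¬disarm_system → log_out)) and O(¬disarm_system) yields O(log_out).
With premise 5, O(log_out → ¬lock_door), the K-axiom yields O(¬lock_door).
Premise 1 does not contribute to this derivation.
Hence ¬lock_door is obligatory.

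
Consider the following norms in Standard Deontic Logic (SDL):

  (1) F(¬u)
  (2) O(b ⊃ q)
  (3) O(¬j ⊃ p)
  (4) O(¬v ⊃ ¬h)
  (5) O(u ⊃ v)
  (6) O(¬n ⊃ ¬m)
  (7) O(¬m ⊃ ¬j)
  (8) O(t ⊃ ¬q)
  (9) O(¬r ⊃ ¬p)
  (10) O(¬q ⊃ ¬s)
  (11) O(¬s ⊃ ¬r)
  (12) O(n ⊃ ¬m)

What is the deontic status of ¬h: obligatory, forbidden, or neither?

Premise 4 is O(¬v ⊃ ¬h), but O(¬v) is not derivable from the premises, so it does not yield O(¬h).
No premise or chain of K-axiom applications forces O(¬h), and none forces O(h). So ¬h is neither obligatory nor forbidden under these norms.

Neither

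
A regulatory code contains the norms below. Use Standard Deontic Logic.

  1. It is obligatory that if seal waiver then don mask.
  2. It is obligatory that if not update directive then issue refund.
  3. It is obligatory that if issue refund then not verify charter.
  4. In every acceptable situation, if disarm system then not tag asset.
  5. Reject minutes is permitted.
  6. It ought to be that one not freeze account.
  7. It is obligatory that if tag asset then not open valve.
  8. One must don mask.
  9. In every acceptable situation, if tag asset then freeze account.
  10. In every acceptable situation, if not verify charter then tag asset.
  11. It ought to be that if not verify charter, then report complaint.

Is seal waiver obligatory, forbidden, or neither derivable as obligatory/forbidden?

Neither

Premise 1 is O(seal_waiver → don_mask); even if O(don_mask) held, inferring O(seal_waiver) would be affirming the consequent — invalid.
No premise or chain of K-axiom applications forces O(seal_waiver), and none forces O(¬seal_waiver). So seal_waiver is neither obligatory nor forbidden under these norms.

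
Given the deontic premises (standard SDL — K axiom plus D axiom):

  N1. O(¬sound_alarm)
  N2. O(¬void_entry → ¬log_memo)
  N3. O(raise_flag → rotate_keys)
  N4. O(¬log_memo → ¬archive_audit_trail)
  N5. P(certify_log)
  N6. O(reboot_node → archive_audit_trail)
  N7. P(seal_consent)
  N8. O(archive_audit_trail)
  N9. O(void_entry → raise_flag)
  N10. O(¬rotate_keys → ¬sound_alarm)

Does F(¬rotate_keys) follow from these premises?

Yes

Premise 8 gives O(archive_audit_trail).
The contrapositive of premise 4 (O(¬log_memo → ¬archive_audit_trail)) is O(archive_audit_trail → log_memo), and O(archive_audit_trail) is already established, so O(log_memo).
Premise 2, O(¬void_entry → ¬log_memo), contraposes to O(log_memo → void_entry); with O(log_memo) we get O(void_entry).
Premise 9 is O(void_entry → raise_flag); since O(void_entry), deontic closure gives O(raise_flag).
Applying K to premise 3 (O(raise_flag → rotate_keys)) and O(raise_flag) yields O(rotate_keys).
Premises 1, 5, 6, 7, 10 do not contribute to this derivation.
So O(rotate_keys) holds, i.e. F(¬rotate_keys). The claim follows.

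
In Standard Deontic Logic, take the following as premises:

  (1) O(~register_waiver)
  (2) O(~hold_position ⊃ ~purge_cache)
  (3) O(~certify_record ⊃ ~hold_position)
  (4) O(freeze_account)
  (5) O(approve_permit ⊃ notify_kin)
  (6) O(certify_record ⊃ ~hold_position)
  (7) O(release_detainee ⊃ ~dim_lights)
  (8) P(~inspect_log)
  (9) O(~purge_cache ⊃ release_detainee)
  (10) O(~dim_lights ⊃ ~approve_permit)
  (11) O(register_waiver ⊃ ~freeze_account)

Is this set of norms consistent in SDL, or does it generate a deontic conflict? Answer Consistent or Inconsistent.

Premise 11 is O(register_waiver ⊃ ~freeze_account), but O(register_waiver) is not derivable from the premises, so it does not yield O(~freeze_account).
So O(~freeze_account) is not derivable, and the apparent clash with O(freeze_account) does not arise.
A world satisfying every obligation exists (e.g. approve_permit=false, certify_record=false, dim_lights=false, freeze_account=true, hold_position=false, inspect_log=false, notify_kin=false, purge_cache=false, register_waiver=false, release_detainee=true); no atom is both obligatory and forbidden, so the set is consistent.

Consistent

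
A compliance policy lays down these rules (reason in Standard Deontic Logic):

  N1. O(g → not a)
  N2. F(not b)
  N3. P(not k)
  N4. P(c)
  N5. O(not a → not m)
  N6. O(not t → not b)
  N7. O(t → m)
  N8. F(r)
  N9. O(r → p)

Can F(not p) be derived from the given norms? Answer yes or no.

Premise 9 is O(r → p), but O(r) is not derivable from the premises, so it does not yield O(p).
No other premise forces O(p). An ideal world satisfying every premise can still have not p true, so F(not p) is not derivable.

No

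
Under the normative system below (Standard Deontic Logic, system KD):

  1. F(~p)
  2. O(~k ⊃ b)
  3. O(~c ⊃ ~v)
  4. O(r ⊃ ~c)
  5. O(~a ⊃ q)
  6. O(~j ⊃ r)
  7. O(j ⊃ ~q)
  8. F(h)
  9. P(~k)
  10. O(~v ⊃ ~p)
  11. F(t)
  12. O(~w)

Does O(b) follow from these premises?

No

Premise 2 is O(~k ⊃ b), but O(~k) is not derivable from the premises (the permission P(~k) asserts only ~O(k), not O(~k)), so it does not yield O(b).
No other premise forces O(b). An ideal world satisfying every premise can still have b false, so O(b) is not derivable.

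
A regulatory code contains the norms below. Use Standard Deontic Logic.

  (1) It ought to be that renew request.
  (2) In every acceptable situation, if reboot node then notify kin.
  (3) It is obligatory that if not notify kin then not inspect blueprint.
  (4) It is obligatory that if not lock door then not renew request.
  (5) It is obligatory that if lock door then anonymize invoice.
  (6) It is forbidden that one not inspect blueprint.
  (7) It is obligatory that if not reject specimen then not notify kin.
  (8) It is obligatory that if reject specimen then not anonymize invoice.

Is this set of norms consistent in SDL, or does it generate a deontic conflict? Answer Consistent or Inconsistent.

Premise 6, F(¬inspect_blueprint), is equivalent to O(inspect_blueprint).
The contrapositive of premise 3 (O(¬notify_kin → ¬inspect_blueprint)) is O(inspect_blueprint → notify_kin), and O(inspect_blueprint) is already established, so O(notify_kin).
The contrapositive of premise 7 (O(¬reject_specimen → ¬notify_kin)) is O(notify_kin → reject_specimen), and O(notify_kin) is already established, so O(reject_specimen).
Applying K to premise 8 (O(reject_specimen → ¬anonymize_invoice)) and O(reject_specimen) yields O(¬anonymize_invoice).
Premise 5, O(lock_door → anonymize_invoice), contraposes to O(¬anonymize_invoice → ¬lock_door); with O(¬anonymize_invoice) we get O(¬lock_door).
Premise 4 is O(¬lock_door → ¬renew_request); since O(¬lock_door), deontic closure gives O(¬renew_request).
Yet premise 1 states O(renew_request).
We now have both O(¬renew_request) and O(renew_request) — renew_request is simultaneously obligatory and forbidden, violating the D-axiom.

Inconsistent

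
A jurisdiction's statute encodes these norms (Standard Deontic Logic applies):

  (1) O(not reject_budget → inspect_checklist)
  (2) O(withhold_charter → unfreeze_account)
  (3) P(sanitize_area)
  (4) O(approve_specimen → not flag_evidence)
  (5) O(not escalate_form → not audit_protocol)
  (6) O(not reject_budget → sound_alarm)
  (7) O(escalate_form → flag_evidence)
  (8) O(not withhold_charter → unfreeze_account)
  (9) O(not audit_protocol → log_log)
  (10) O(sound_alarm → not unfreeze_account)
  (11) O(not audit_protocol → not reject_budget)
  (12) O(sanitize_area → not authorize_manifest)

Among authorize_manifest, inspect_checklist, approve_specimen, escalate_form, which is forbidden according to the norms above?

By case analysis on not withhold_charter: premise 8 gives O(not withhold_charter → unfreeze_account) and premise 2 gives O(withhold_charter → unfreeze_account), so O(unfreeze_account) either way.
The contrapositive of premise 10 (O(sound_alarm → not unfreeze_account)) is O(unfreeze_account → not sound_alarm), and O(unfreeze_account) is already established, so O(not sound_alarm).
Premise 6 is O(not reject_budget → sound_alarm); contrapositively O(not sound_alarm → reject_budget). Since O(not sound_alarm) holds, K gives O(reject_budget).
Premise 11, O(not audit_protocol → not reject_budget), contraposes to O(reject_budget → audit_protocol); with O(reject_budget) we get O(audit_protocol).
Premise 5, O(not escalate_form → not audit_protocol), contraposes to O(audit_protocol → escalate_form); with O(audit_protocol) we get O(escalate_form).
From O(escalate_form) and premise 7, O(escalate_form → flag_evidence), we obtain O(flag_evidence).
Premise 4, O(approve_specimen → not flag_evidence), contraposes to O(flag_evidence → not approve_specimen); with O(flag_evidence) we get O(not approve_specimen).
So O(not approve_specimen) holds, i.e. approve_specimen is forbidden. None of the other listed options is forbidden under the premises.

approve_specimen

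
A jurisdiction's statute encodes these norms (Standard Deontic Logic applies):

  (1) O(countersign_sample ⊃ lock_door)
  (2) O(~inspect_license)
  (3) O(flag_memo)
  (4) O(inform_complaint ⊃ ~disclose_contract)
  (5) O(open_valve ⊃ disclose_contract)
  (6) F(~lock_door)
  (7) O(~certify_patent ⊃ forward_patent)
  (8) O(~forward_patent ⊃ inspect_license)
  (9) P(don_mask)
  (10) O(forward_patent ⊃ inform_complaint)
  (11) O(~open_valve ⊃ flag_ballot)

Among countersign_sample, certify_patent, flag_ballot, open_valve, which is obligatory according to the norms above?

flag_ballot

From premise 2 we have O(~inspect_license).
Premise 8, O(~forward_patent ⊃ inspect_license), contraposes to O(~inspect_license ⊃ forward_patent); with O(~inspect_license) we get O(forward_patent).
With premise 10, O(forward_patent ⊃ inform_complaint), the K-axiom yields O(inform_complaint).
Premise 4 is O(inform_complaint ⊃ ~disclose_contract); since O(inform_complaint), deontic closure gives O(~disclose_contract).
Premise 5, O(open_valve ⊃ disclose_contract), contraposes to O(~disclose_contract ⊃ ~open_valve); with O(~disclose_contract) we get O(~open_valve).
Premise 11 is O(~open_valve ⊃ flag_ballot); since O(~open_valve), deontic closure gives O(flag_ballot).
So O(flag_ballot) holds — flag_ballot is obligatory. None of the other listed options is made obligatory by any chain of premises.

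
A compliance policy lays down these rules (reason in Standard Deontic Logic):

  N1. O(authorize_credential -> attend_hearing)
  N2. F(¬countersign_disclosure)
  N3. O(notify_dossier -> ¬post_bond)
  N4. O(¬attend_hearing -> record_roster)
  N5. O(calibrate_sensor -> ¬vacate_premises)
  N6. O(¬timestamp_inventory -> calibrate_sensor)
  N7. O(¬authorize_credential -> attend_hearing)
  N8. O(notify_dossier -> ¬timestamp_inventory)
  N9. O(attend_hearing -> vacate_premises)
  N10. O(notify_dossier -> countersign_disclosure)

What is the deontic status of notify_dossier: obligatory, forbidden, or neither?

Forbidden

Premises 7 and 1 are O(¬authorize_credential -> attend_hearing) and O(authorize_credential -> attend_hearing); every ideal world satisfies ¬authorize_credential or authorize_credential, so in either case attend_hearing holds — hence O(attend_hearing).
Premise 9 is O(attend_hearing -> vacate_premises); since O(attend_hearing), deontic closure gives O(vacate_premises).
Premise 5 is O(calibrate_sensor -> ¬vacate_premises); contrapositively O(vacate_premises -> ¬calibrate_sensor). Since O(vacate_premises) holds, K gives O(¬calibrate_sensor).
Premise 6, O(¬timestamp_inventory -> calibrate_sensor), contraposes to O(¬calibrate_sensor -> timestamp_inventory); with O(¬calibrate_sensor) we get O(timestamp_inventory).
Premise 8 is O(notify_dossier -> ¬timestamp_inventory); contrapositively O(timestamp_inventory -> ¬notify_dossier). Since O(timestamp_inventory) holds, K gives O(¬notify_dossier).
Premises 2, 3, 4, 10 do not contribute to this derivation.
Thus O(¬notify_dossier), which is F(notify_dossier): notify_dossier is forbidden.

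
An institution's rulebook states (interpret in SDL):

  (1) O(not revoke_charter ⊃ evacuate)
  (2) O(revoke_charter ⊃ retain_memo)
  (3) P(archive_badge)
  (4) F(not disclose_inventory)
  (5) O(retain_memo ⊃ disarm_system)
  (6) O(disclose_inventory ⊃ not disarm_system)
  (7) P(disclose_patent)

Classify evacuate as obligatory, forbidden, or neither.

F(not disclose_inventory) at premise 4 means O(disclose_inventory).
Premise 6 is O(disclose_inventory ⊃ not disarm_system); since O(disclose_inventory), deontic closure gives O(not disarm_system).
Premise 5, O(retain_memo ⊃ disarm_system), contraposes to O(not disarm_system ⊃ not retain_memo); with O(not disarm_system) we get O(not retain_memo).
The contrapositive of premise 2 (O(revoke_charter ⊃ retain_memo)) is O(not retain_memo ⊃ not revoke_charter), and O(not retain_memo) is already established, so O(not revoke_charter).
Premise 1 is O(not revoke_charter ⊃ evacuate); since O(not revoke_charter), deontic closure gives O(evacuate).
Premises 3, 7 do not contribute to this derivation.
Hence evacuate is obligatory.

Obligatory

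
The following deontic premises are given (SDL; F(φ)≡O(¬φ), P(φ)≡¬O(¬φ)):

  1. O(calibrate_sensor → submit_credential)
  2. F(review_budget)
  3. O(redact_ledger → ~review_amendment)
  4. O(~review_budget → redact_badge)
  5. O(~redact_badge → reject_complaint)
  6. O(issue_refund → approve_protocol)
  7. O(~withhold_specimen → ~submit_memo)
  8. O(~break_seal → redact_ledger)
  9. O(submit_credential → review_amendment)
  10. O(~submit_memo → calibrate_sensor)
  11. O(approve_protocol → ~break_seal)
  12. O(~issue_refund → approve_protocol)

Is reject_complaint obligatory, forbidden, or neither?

Neither

Premise 5 is O(~redact_badge → reject_complaint), but O(~redact_badge) is not derivable from the premises, so it does not yield O(reject_complaint).
No premise or chain of K-axiom applications forces O(reject_complaint), and none forces O(~reject_complaint). So reject_complaint is neither obligatory nor forbidden under these norms.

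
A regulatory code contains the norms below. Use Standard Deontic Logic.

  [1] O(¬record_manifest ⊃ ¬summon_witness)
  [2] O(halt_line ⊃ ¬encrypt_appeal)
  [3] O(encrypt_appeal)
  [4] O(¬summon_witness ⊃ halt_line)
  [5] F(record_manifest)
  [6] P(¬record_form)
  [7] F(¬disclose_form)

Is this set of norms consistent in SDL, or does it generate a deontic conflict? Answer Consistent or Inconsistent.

Premise 3 gives O(encrypt_appeal).
Premise 2, O(halt_line ⊃ ¬encrypt_appeal), contraposes to O(encrypt_appeal ⊃ ¬halt_line); with O(encrypt_appeal) we get O(¬halt_line).
Premise 4 is O(¬summon_witness ⊃ halt_line); contrapositively O(¬halt_line ⊃ summon_witness). Since O(¬halt_line) holds, K gives O(summon_witness).
Premise 1, O(¬record_manifest ⊃ ¬summon_witness), contraposes to O(summon_witness ⊃ record_manifest); with O(summon_witness) we get O(record_manifest).
However, F(record_manifest) at premise 5 amounts to O(¬record_manifest).
We now have both O(record_manifest) and O(¬record_manifest) — record_manifest is simultaneously obligatory and forbidden, violating the D-axiom.

Inconsistent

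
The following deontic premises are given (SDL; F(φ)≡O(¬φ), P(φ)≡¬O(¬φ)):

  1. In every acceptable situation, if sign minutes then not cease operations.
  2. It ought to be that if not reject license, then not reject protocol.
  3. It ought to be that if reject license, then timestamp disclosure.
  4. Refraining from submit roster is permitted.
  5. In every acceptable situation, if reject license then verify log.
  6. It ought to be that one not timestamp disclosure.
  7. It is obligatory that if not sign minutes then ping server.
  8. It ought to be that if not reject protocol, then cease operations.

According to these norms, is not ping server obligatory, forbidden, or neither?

From premise 6 we have O(¬timestamp_disclosure).
Premise 3, O(reject_license → timestamp_disclosure), contraposes to O(¬timestamp_disclosure → ¬reject_license); with O(¬timestamp_disclosure) we get O(¬reject_license).
Applying K to premise 2 (O(¬reject_license → ¬reject_protocol)) and O(¬reject_license) yields O(¬reject_protocol).
With premise 8, O(¬reject_protocol → cease_operations), the K-axiom yields O(cease_operations).
Premise 1, O(sign_minutes → ¬cease_operations), contraposes to O(cease_operations → ¬sign_minutes); with O(cease_operations) we get O(¬sign_minutes).
With premise 7, O(¬sign_minutes → ping_server), the K-axiom yields O(ping_server).
Premises 4, 5 do not contribute to this derivation.
Thus O(ping_server), which is F(¬ping_server): ¬ping_server is forbidden.

Forbidden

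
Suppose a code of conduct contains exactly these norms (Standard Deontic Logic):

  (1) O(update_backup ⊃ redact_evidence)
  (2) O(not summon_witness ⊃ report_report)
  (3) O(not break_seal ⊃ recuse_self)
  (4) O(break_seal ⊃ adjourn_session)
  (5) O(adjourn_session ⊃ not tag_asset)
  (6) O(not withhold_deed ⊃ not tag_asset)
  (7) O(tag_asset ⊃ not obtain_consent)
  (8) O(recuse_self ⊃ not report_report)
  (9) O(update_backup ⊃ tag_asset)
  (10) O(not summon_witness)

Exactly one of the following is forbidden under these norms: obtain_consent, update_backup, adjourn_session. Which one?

From premise 10 we have O(not summon_witness).
Applying K to premise 2 (O(not summon_witness ⊃ report_report)) and O(not summon_witness) yields O(report_report).
Premise 8, O(recuse_self ⊃ not report_report), contraposes to O(report_report ⊃ not recuse_self); with O(report_report) we get O(not recuse_self).
The contrapositive of premise 3 (O(not break_seal ⊃ recuse_self)) is O(not recuse_self ⊃ break_seal), and O(not recuse_self) is already established, so O(break_seal).
Applying K to premise 4 (O(break_seal ⊃ adjourn_session)) and O(break_seal) yields O(adjourn_session).
From O(adjourn_session) and premise 5, O(adjourn_session ⊃ not tag_asset), we obtain O(not tag_asset).
Premise 9 is O(update_backup ⊃ tag_asset); contrapositively O(not tag_asset ⊃ not update_backup). Since O(not tag_asset) holds, K gives O(not update_backup).
So O(not update_backup) holds, i.e. update_backup is forbidden. None of the other listed options is forbidden under the premises.

update_backup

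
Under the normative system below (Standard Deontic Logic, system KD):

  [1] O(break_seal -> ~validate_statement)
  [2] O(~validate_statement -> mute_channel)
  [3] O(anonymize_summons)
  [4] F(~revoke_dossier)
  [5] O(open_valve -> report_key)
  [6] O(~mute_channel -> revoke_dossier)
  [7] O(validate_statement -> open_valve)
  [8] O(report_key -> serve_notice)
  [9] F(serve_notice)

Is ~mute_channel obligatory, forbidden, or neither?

Premise 9, F(serve_notice), is equivalent to O(~serve_notice).
The contrapositive of premise 8 (O(report_key -> serve_notice)) is O(~serve_notice -> ~report_key), and O(~serve_notice) is already established, so O(~report_key).
The contrapositive of premise 5 (O(open_valve -> report_key)) is O(~report_key -> ~open_valve), and O(~report_key) is already established, so O(~open_valve).
Premise 7, O(validate_statement -> open_valve), contraposes to O(~open_valve -> ~validate_statement); with O(~open_valve) we get O(~validate_statement).
With premise 2, O(~validate_statement -> mute_channel), the K-axiom yields O(mute_channel).
Premises 1, 3, 4, 6 do not contribute to this derivation.
Thus O(mute_channel), which is F(~mute_channel): ~mute_channel is forbidden.

Forbidden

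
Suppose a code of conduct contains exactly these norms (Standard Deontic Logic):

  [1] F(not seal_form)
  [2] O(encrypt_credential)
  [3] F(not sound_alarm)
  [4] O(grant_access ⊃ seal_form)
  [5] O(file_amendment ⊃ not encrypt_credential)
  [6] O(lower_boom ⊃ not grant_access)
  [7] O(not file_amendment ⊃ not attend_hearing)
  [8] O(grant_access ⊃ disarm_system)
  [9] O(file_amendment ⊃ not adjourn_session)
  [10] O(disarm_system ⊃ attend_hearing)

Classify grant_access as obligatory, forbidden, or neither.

Forbidden

Premise 2 gives O(encrypt_credential).
Premise 5, O(file_amendment ⊃ not encrypt_credential), contraposes to O(encrypt_credential ⊃ not file_amendment); with O(encrypt_credential) we get O(not file_amendment).
Premise 7 is O(not file_amendment ⊃ not attend_hearing); since O(not file_amendment), deontic closure gives O(not attend_hearing).
Premise 10 is O(disarm_system ⊃ attend_hearing); contrapositively O(not attend_hearing ⊃ not disarm_system). Since O(not attend_hearing) holds, K gives O(not disarm_system).
Premise 8, O(grant_access ⊃ disarm_system), contraposes to O(not disarm_system ⊃ not grant_access); with O(not disarm_system) we get O(not grant_access).
Premises 1, 3, 4, 6, 9 do not contribute to this derivation.
Thus O(not grant_access), which is F(grant_access): grant_access is forbidden.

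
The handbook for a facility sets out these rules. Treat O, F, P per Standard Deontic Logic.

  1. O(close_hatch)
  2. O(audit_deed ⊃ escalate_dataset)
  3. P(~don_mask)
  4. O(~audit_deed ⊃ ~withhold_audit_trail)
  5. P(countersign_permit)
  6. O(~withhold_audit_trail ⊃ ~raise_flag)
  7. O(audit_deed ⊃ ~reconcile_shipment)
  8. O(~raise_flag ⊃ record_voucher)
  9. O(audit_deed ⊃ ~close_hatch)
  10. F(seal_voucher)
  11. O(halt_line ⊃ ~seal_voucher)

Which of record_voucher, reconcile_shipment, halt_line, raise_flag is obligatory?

record_voucher

Premise 1 states O(close_hatch) outright.
The contrapositive of premise 9 (O(audit_deed ⊃ ~close_hatch)) is O(close_hatch ⊃ ~audit_deed), and O(close_hatch) is already established, so O(~audit_deed).
Applying K to premise 4 (O(~audit_deed ⊃ ~withhold_audit_trail)) and O(~audit_deed) yields O(~withhold_audit_trail).
From O(~withhold_audit_trail) and premise 6, O(~withhold_audit_trail ⊃ ~raise_flag), we obtain O(~raise_flag).
Applying K to premise 8 (O(~raise_flag ⊃ record_voucher)) and O(~raise_flag) yields O(record_voucher).
So O(record_voucher) holds — record_voucher is obligatory. None of the other listed options is made obligatory by any chain of premises.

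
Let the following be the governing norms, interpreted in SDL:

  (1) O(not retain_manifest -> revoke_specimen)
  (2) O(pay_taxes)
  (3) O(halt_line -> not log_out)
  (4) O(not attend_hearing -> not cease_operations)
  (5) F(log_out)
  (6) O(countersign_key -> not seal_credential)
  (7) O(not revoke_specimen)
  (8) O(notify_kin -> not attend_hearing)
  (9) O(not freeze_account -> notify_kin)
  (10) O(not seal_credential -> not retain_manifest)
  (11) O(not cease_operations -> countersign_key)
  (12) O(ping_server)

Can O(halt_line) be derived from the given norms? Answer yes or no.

Premise 3 is O(halt_line -> not log_out); even if O(not log_out) held, inferring O(halt_line) would be affirming the consequent — invalid.
No other premise forces O(halt_line). An ideal world satisfying every premise can still have halt_line false, so O(halt_line) is not derivable.

No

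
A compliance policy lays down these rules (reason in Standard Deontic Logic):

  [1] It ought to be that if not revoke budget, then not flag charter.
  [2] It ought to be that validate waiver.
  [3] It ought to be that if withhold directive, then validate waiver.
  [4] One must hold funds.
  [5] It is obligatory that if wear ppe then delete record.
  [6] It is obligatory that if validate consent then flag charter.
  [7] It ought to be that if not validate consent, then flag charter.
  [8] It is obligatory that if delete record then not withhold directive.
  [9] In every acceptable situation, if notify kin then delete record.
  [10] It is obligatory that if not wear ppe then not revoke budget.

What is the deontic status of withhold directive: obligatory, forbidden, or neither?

Forbidden

Premises 6 and 7 cover both cases: O(validate_consent → flag_charter) and O(¬validate_consent → flag_charter). Since validate_consent ∨ ¬validate_consent is a tautology, O(flag_charter) follows.
The contrapositive of premise 1 (O(¬revoke_budget → ¬flag_charter)) is O(flag_charter → revoke_budget), and O(flag_charter) is already established, so O(revoke_budget).
Premise 10 is O(¬wear_ppe → ¬revoke_budget); contrapositively O(revoke_budget → wear_ppe). Since O(revoke_budget) holds, K gives O(wear_ppe).
From O(wear_ppe) and premise 5, O(wear_ppe → delete_record), we obtain O(delete_record).
Applying K to premise 8 (O(delete_record → ¬withhold_directive)) and O(delete_record) yields O(¬withhold_directive).
Premises 2, 3, 4, 9 do not contribute to this derivation.
Thus O(¬withhold_directive), which is F(withhold_directive): withhold_directive is forbidden.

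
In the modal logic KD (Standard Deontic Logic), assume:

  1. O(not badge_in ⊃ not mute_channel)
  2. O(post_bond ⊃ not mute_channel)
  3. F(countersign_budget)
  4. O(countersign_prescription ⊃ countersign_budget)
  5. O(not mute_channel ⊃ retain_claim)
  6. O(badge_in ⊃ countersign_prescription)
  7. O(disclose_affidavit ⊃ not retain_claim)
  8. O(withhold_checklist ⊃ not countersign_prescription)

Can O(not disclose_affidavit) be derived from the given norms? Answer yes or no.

F(countersign_budget) at premise 3 means O(not countersign_budget).
The contrapositive of premise 4 (O(countersign_prescription ⊃ countersign_budget)) is O(not countersign_budget ⊃ not countersign_prescription), and O(not countersign_budget) is already established, so O(not countersign_prescription).
Premise 6, O(badge_in ⊃ countersign_prescription), contraposes to O(not countersign_prescription ⊃ not badge_in); with O(not countersign_prescription) we get O(not badge_in).
Applying K to premise 1 (O(not badge_in ⊃ not mute_channel)) and O(not badge_in) yields O(not mute_channel).
With premise 5, O(not mute_channel ⊃ retain_claim), the K-axiom yields O(retain_claim).
Premise 7, O(disclose_affidavit ⊃ not retain_claim), contraposes to O(retain_claim ⊃ not disclose_affidavit); with O(retain_claim) we get O(not disclose_affidavit).
Premises 2, 8 do not contribute to this derivation.
So O(not disclose_affidavit) follows.

Yes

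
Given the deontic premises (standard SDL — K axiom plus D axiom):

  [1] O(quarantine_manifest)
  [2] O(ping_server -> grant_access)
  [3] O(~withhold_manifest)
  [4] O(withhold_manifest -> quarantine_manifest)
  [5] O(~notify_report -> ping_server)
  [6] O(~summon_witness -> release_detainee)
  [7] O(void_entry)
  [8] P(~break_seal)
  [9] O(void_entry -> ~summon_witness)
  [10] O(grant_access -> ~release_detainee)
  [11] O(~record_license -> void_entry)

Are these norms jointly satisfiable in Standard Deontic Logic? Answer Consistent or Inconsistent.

Premise 4 is O(withhold_manifest -> quarantine_manifest); even if O(quarantine_manifest) held, inferring O(withhold_manifest) would be affirming the consequent — invalid.
So O(withhold_manifest) is not derivable, and the apparent clash with O(~withhold_manifest) does not arise.
A world satisfying every obligation exists (e.g. break_seal=false, grant_access=false, notify_report=true, ping_server=false, quarantine_manifest=true, record_license=false, release_detainee=true, summon_witness=false, void_entry=true, withhold_manifest=false); no atom is both obligatory and forbidden, so the set is consistent.

Consistent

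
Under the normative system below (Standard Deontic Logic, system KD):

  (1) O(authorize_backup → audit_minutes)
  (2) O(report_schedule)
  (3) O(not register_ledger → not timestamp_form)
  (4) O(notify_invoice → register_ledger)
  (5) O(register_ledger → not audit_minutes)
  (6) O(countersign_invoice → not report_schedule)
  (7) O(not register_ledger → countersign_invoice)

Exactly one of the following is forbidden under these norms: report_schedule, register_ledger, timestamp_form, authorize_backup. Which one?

authorize_backup

Premise 2 states O(report_schedule) outright.
The contrapositive of premise 6 (O(countersign_invoice → not report_schedule)) is O(report_schedule → not countersign_invoice), and O(report_schedule) is already established, so O(not countersign_invoice).
Premise 7, O(not register_ledger → countersign_invoice), contraposes to O(not countersign_invoice → register_ledger); with O(not countersign_invoice) we get O(register_ledger).
From O(register_ledger) and premise 5, O(register_ledger → not audit_minutes), we obtain O(not audit_minutes).
Premise 1, O(authorize_backup → audit_minutes), contraposes to O(not audit_minutes → not authorize_backup); with O(not audit_minutes) we get O(not authorize_backup).
So O(not authorize_backup) holds, i.e. authorize_backup is forbidden. None of the other listed options is forbidden under the premises.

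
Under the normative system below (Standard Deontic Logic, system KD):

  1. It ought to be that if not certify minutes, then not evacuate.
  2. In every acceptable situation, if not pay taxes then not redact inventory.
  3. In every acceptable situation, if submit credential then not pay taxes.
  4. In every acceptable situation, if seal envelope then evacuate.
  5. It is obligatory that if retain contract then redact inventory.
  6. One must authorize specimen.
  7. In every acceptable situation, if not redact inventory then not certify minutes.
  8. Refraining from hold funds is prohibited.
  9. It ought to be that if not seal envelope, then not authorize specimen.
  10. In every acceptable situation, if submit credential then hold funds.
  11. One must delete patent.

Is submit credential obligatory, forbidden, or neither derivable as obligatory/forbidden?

Premise 6 states O(authorize_specimen) outright.
Premise 9 is O(¬seal_envelope → ¬authorize_specimen); contrapositively O(authorize_specimen → seal_envelope). Since O(authorize_specimen) holds, K gives O(seal_envelope).
From O(seal_envelope) and premise 4, O(seal_envelope → evacuate), we obtain O(evacuate).
Premise 1, O(¬certify_minutes → ¬evacuate), contraposes to O(evacuate → certify_minutes); with O(evacuate) we get O(certify_minutes).
Premise 7 is O(¬redact_inventory → ¬certify_minutes); contrapositively O(certify_minutes → redact_inventory). Since O(certify_minutes) holds, K gives O(redact_inventory).
Premise 2, O(¬pay_taxes → ¬redact_inventory), contraposes to O(redact_inventory → pay_taxes); with O(redact_inventory) we get O(pay_taxes).
Premise 3, O(submit_credential → ¬pay_taxes), contraposes to O(pay_taxes → ¬submit_credential); with O(pay_taxes) we get O(¬submit_credential).
Premises 5, 8, 10, 11 do not contribute to this derivation.
Thus O(¬submit_credential), which is F(submit_credential): submit_credential is forbidden.

Forbidden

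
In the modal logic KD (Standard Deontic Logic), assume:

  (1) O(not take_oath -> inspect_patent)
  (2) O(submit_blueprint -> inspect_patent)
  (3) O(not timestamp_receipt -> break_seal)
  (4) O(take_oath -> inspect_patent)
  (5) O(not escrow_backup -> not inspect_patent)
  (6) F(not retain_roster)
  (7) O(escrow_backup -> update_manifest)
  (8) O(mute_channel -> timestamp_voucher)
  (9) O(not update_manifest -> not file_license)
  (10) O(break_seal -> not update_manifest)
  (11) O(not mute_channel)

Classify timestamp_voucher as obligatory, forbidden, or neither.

Premise 8 is O(mute_channel -> timestamp_voucher), but O(mute_channel) is not derivable from the premises, so it does not yield O(timestamp_voucher).
No premise or chain of K-axiom applications forces O(timestamp_voucher), and none forces O(not timestamp_voucher). So timestamp_voucher is neither obligatory nor forbidden under these norms.

Neither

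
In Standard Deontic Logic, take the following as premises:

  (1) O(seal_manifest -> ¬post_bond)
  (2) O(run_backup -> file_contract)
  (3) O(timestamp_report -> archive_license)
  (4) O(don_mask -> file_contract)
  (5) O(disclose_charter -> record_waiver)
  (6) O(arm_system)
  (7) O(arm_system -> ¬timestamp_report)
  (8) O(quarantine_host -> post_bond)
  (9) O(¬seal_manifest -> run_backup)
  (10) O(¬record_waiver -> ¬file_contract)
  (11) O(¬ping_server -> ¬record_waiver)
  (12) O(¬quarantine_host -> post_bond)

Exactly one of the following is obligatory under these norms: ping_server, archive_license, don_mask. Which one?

ping_server

By case analysis on ¬quarantine_host: premise 12 gives O(¬quarantine_host -> post_bond) and premise 8 gives O(quarantine_host -> post_bond), so O(post_bond) either way.
Premise 1, O(seal_manifest -> ¬post_bond), contraposes to O(post_bond -> ¬seal_manifest); with O(post_bond) we get O(¬seal_manifest).
From O(¬seal_manifest) and premise 9, O(¬seal_manifest -> run_backup), we obtain O(run_backup).
Premise 2 is O(run_backup -> file_contract); since O(run_backup), deontic closure gives O(file_contract).
The contrapositive of premise 10 (O(¬record_waiver -> ¬file_contract)) is O(file_contract -> record_waiver), and O(file_contract) is already established, so O(record_waiver).
The contrapositive of premise 11 (O(¬ping_server -> ¬record_waiver)) is O(record_waiver -> ping_server), and O(record_waiver) is already established, so O(ping_server).
So O(ping_server) holds — ping_server is obligatory. None of the other listed options is made obligatory by any chain of premises.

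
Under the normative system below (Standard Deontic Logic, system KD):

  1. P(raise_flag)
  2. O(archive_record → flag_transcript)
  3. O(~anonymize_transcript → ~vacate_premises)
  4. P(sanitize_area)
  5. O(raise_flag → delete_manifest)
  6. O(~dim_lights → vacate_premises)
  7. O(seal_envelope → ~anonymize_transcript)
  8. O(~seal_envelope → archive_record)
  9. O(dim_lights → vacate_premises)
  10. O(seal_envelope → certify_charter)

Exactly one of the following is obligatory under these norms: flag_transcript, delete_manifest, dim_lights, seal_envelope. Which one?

flag_transcript

Premises 6 and 9 are O(~dim_lights → vacate_premises) and O(dim_lights → vacate_premises); every ideal world satisfies ~dim_lights or dim_lights, so in either case vacate_premises holds — hence O(vacate_premises).
Premise 3, O(~anonymize_transcript → ~vacate_premises), contraposes to O(vacate_premises → anonymize_transcript); with O(vacate_premises) we get O(anonymize_transcript).
Premise 7, O(seal_envelope → ~anonymize_transcript), contraposes to O(anonymize_transcript → ~seal_envelope); with O(anonymize_transcript) we get O(~seal_envelope).
Premise 8 is O(~seal_envelope → archive_record); since O(~seal_envelope), deontic closure gives O(archive_record).
Applying K to premise 2 (O(archive_record → flag_transcript)) and O(archive_record) yields O(flag_transcript).
So O(flag_transcript) holds — flag_transcript is obligatory. None of the other listed options is made obligatory by any chain of premises.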